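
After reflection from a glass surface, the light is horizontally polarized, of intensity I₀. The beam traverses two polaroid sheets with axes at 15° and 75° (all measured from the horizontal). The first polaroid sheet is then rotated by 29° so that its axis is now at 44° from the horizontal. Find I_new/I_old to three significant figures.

I_new/I_old ≈ 1.63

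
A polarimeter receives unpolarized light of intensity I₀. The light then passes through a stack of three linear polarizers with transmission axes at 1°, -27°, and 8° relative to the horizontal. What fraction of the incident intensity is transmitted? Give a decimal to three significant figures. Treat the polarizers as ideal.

≈ 0.262 I₀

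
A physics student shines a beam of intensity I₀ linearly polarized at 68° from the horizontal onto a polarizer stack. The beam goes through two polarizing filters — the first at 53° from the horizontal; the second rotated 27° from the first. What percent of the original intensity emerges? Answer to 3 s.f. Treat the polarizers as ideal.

By Malus's law, I₁ = I₀ cos²(53° − 68°) = I₀ cos²(15°) = 0.933 I₀.
I₂ = I₁ cos²(27°) = 0.933 · 0.7939 I₀ = 0.7407 I₀.
That is 74.07% of the incident intensity.

≈ 74.1%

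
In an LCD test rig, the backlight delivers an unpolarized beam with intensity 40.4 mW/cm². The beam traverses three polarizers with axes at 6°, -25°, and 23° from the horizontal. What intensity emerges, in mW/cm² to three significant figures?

Unpolarized light through the first polarizer → I₁ = 40.4 mW/cm²/2 = 20.2 mW/cm², polarized at 6°.
I₂ = I₁ · cos²(31°) = 20.2 · 0.7347 = 14.84 mW/cm².
I₃ = I₂ · cos²(48°) = 14.84 · 0.4477 = 6.645 mW/cm².

I ≈ 6.65 mW/cm²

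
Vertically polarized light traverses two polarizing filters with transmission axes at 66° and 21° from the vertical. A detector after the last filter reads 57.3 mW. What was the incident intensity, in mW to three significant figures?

I₁ = I₀ cos²(66° − 0°) = I₀ cos²(66°) = 0.1654 I₀.
I₂ = I₁ cos²(21° − 66°) = 0.1654 I₀ · cos²(45°) = 0.08272 I₀.
So 57.3 mW = 0.08272 I₀, giving I₀ = 57.3/0.08272 = 692.7 mW.

I₀ ≈ 693 mW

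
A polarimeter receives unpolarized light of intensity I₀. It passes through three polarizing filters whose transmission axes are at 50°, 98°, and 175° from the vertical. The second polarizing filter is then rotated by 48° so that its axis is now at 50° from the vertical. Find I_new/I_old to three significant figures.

I_new/I_old ≈ 14.5

Before rotation:
Unpolarized light through the first polarizer → I₁ = ½ I₀, now polarized at 50°.
I₂ = I₁ cos²(98° − 50°) = 0.5 I₀ · cos²(48°) = 0.2239 I₀.
I₃ = I₂ cos²(175° − 98°) = 0.2239 I₀ · cos²(77°) = 0.01133 I₀.
After rotation:
Unpolarized light through the first polarizer → I₁ = ½ I₀, now polarized at 50°.
I₂ = I₁ cos²(50° − 50°) = 0.5 I₀ · cos²(0°) = 0.5 I₀.
Angle between axes 2 and 3: 55°. I₃ = 0.5 I₀ · cos²(55°) = 0.1645 I₀.
Ratio = 0.1645 / 0.01133 = 14.52.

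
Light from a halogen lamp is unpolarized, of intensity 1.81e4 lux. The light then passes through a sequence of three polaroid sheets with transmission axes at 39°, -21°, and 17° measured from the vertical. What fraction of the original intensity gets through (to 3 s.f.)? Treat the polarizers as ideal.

Unpolarized light through the first polarizer → I₁ = 1.81e4 lux/2 = 9050 lux, polarized at 39°.
I₂ = I₁ · cos²(60°) = 9050 · 0.25 = 2263 lux.
I₃ = I₂ · cos²(38°) = 2263 · 0.621 = 1405 lux.
Transmitted fraction = 0.07762.

I/I₀ ≈ 0.0776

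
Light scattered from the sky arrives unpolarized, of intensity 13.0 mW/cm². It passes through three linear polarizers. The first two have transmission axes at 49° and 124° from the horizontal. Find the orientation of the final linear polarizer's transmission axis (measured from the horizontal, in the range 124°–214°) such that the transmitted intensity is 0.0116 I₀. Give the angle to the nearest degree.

Unpolarized light through the first polarizer → I₁ = ½ I₀, now polarized at 49°.
I₂ = I₁ cos²(124° − 49°) = 0.5 I₀ · cos²(75°) = 0.03349 I₀.
Need I₃/I₀ = 0.0116, so cos²(θ − 124°) = 0.0116 / 0.03349 = 0.3463.
θ − 124° = arccos(√0.3463) = 53.9°, giving θ ≈ 124 + 53.9 = 177.9°.

θ ≈ 178°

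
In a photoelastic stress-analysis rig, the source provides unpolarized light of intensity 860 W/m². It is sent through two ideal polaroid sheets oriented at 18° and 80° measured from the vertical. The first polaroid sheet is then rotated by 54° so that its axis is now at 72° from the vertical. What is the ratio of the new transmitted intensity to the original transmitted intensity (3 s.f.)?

I_new/I_old ≈ 4.45

Before rotation:
Unpolarized light through the first polarizer → I₁ = ½ I₀, now polarized at 18°.
I₂ = I₁ cos²(80° − 18°) = 0.5 I₀ · cos²(62°) = 0.1102 I₀.
After rotation:
Unpolarized light through the first polarizer → I₁ = ½ I₀, now polarized at 72°.
I₂ = I₁ cos²(80° − 72°) = 0.5 I₀ · cos²(8°) = 0.4903 I₀.
Ratio = 0.4903 / 0.1102 = 4.449.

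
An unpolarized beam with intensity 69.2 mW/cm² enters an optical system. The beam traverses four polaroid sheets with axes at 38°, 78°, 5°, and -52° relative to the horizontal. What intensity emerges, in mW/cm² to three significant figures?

I ≈ 0.515 mW/cm²

Unpolarized light through the first polarizer → I₁ = 69.2 mW/cm²/2 = 34.6 mW/cm², polarized at 38°.
I₂ = I₁ · cos²(40°) = 34.6 · 0.5868 = 20.3 mW/cm².
I₃ = I₂ · cos²(73°) = 20.3 · 0.08548 = 1.736 mW/cm².
I₄ = I₃ · cos²(57°) = 1.736 · 0.2966 = 0.5148 mW/cm².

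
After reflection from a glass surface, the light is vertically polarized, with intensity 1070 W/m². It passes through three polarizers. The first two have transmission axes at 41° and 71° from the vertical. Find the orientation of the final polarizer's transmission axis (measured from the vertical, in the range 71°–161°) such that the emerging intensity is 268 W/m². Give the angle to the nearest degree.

θ ≈ 111°

By Malus's law, I₁ = I₀ cos²(41° − 0°) = I₀ cos²(41°) = 0.5696 I₀.
I₂ = I₁ cos²(71° − 41°) = 0.5696 I₀ · cos²(30°) = 0.4272 I₀.
Target fraction: 268 / 1070 W/m² = 0.2505 of I₀.
Need I₃/I₀ = 0.2505, so cos²(θ − 71°) = 0.2505 / 0.4272 = 0.5863.
θ − 71° = arccos(√0.5863) = 40.0°, giving θ ≈ 71 + 40.0 = 111.0°.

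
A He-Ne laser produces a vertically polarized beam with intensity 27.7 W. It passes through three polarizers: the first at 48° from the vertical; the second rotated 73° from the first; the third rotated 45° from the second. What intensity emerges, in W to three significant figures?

I ≈ 0.530 W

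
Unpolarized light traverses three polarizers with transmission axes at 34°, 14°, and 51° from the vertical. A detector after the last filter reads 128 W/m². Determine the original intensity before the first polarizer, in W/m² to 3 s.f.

I₀ ≈ 455 W/m²

Unpolarized light through the first polarizer → I₁ = ½ I₀, now polarized at 34°.
I₂ = I₁ cos²(14° − 34°) = 0.5 I₀ · cos²(20°) = 0.4415 I₀.
I₃ = I₂ cos²(51° − 14°) = 0.4415 I₀ · cos²(37°) = 0.2816 I₀.
So 128 W/m² = 0.2816 I₀, giving I₀ = 128/0.2816 = 454.5 W/m².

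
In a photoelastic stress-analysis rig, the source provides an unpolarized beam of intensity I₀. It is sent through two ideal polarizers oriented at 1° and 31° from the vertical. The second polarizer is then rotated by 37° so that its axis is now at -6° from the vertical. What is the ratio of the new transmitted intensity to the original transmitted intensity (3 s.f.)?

I_new/I_old ≈ 1.31

Before rotation:
Unpolarized light through the first polarizer → I₁ = ½ I₀, now polarized at 1°.
I₂ = I₁ cos²(31° − 1°) = 0.5 I₀ · cos²(30°) = 0.375 I₀.
After rotation:
Unpolarized light through the first polarizer → I₁ = ½ I₀, now polarized at 1°.
I₂ = I₁ cos²(-6° − 1°) = 0.5 I₀ · cos²(7°) = 0.4926 I₀.
Ratio = 0.4926 / 0.375 = 1.314.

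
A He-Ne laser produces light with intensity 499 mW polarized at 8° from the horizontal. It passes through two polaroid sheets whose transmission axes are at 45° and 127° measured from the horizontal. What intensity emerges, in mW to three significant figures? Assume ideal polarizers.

By Malus's law, I₁ = 499 mW · cos²(37°) = 318.3 mW.
I₂ = I₁ · cos²(82°) = 318.3 · 0.01937 = 6.165 mW.

I ≈ 6.16 mW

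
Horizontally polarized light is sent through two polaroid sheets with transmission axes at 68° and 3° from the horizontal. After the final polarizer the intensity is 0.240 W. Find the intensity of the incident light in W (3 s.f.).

I₁ = I₀ cos²(68° − 0°) = I₀ cos²(68°) = 0.1403 I₀.
I₂ = I₁ cos²(3° − 68°) = 0.1403 I₀ · cos²(65°) = 0.02506 I₀.
So 0.240 W = 0.02506 I₀, giving I₀ = 0.240/0.02506 = 9.576 W.

I₀ ≈ 9.58 W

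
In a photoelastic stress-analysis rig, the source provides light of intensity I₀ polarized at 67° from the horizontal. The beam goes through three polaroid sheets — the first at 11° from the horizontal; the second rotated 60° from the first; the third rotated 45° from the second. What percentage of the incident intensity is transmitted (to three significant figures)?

I₁ = I₀ cos²(11° − 67°) = I₀ cos²(56°) = 0.3127 I₀.
I₂ = I₁ cos²(60°) = 0.3127 · 0.25 I₀ = 0.07817 I₀.
I₃ = I₂ cos²(45°) = 0.07817 · 0.5 I₀ = 0.03909 I₀.
That is 3.909% of the incident intensity.

≈ 3.91%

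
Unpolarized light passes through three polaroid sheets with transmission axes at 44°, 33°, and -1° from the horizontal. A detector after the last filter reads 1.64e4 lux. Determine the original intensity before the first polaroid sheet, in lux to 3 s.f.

I₀ ≈ 4.95e4 lux

Unpolarized light through the first polarizer → I₁ = ½ I₀, now polarized at 44°.
I₂ = I₁ cos²(33° − 44°) = 0.5 I₀ · cos²(11°) = 0.4818 I₀.
I₃ = I₂ cos²(-1° − 33°) = 0.4818 I₀ · cos²(34°) = 0.3311 I₀.
So 1.64e4 lux = 0.3311 I₀, giving I₀ = 1.64e4/0.3311 = 4.953e+04 lux.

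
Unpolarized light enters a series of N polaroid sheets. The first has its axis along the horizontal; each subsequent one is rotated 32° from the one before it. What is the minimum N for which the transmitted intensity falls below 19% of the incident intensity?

N = 4

First polarizer halves the unpolarized light: factor 1/2.
Each further stage multiplies by cos²(32°) = 0.7192.
After N polarizers: T = 0.5·0.7192^(N−1). Require T < 0.19 ⇒ N−1 > ln(0.19/0.5)/ln(0.7192) = 2.94, so N−1 ≥ 3 and N = 4.
Check: N=4 gives T = 0.186 < 0.19; N=3 gives T = 0.2586.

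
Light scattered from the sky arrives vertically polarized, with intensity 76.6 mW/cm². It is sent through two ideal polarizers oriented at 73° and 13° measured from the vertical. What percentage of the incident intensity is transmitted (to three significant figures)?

I₁ = 76.6 mW/cm² · cos²(73°) = 6.548 mW/cm².
I₂ = I₁ · cos²(60°) = 6.548 · 0.25 = 1.637 mW/cm².
That is 2.137% of the incident intensity.

≈ 2.14%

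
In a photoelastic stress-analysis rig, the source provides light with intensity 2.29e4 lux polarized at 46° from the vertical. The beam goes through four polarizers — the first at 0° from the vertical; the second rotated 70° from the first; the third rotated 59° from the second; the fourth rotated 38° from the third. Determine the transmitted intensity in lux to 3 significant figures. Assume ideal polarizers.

I ≈ 213 lux

By Malus's law, I₁ = 2.29e4 lux · cos²(46°) = 1.105e+04 lux.
I₂ = I₁ · cos²(70°) = 1.105e+04 · 0.117 = 1293 lux.
I₃ = I₂ · cos²(59°) = 1293 · 0.2653 = 342.9 lux.
I₄ = I₃ · cos²(38°) = 342.9 · 0.621 = 212.9 lux.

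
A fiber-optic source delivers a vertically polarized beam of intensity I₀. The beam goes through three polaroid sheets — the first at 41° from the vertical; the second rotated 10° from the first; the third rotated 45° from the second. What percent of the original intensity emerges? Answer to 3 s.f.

By Malus's law, I₁ = I₀ cos²(41° − 0°) = I₀ cos²(41°) = 0.5696 I₀.
I₂ = I₁ cos²(10°) = 0.5696 · 0.9698 I₀ = 0.5524 I₀.
I₃ = I₂ cos²(45°) = 0.5524 · 0.5 I₀ = 0.2762 I₀.
That is 27.62% of the incident intensity.

≈ 27.6%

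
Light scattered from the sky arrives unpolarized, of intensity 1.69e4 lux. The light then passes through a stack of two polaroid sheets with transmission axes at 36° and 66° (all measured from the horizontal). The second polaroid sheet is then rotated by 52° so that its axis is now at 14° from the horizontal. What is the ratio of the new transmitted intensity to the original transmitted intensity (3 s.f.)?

Before rotation:
Unpolarized light through the first polarizer → I₁ = ½ I₀, now polarized at 36°.
I₂ = I₁ cos²(66° − 36°) = 0.5 I₀ · cos²(30°) = 0.375 I₀.
After rotation:
Unpolarized light through the first polarizer → I₁ = ½ I₀, now polarized at 36°.
I₂ = I₁ cos²(14° − 36°) = 0.5 I₀ · cos²(22°) = 0.4298 I₀.
Ratio = 0.4298 / 0.375 = 1.146.

I_new/I_old ≈ 1.15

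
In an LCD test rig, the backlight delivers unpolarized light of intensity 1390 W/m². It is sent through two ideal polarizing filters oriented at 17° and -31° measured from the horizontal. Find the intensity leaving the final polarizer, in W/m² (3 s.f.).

Unpolarized light through the first polarizer → I₁ = 1390 W/m²/2 = 695 W/m², polarized at 17°.
I₂ = I₁ · cos²(48°) = 695 · 0.4477 = 311.2 W/m².

I ≈ 311 W/m²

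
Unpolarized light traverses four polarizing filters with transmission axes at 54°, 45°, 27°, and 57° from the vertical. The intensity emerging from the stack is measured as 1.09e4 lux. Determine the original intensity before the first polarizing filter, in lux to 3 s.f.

Unpolarized light through the first polarizer → I₁ = ½ I₀, now polarized at 54°.
I₂ = I₁ cos²(45° − 54°) = 0.5 I₀ · cos²(9°) = 0.4878 I₀.
I₃ = I₂ cos²(27° − 45°) = 0.4878 I₀ · cos²(18°) = 0.4412 I₀.
I₄ = I₃ cos²(57° − 27°) = 0.4412 I₀ · cos²(30°) = 0.3309 I₀.
So 1.09e4 lux = 0.3309 I₀, giving I₀ = 1.09e4/0.3309 = 3.294e+04 lux.

I₀ ≈ 3.29e4 lux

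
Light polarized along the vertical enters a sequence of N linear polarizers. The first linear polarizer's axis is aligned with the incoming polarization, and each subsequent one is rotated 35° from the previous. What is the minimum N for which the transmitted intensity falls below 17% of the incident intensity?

First polarizer is aligned with the polarization: full transmission.
Each further stage multiplies by cos²(35°) = 0.671.
After N polarizers: T = 0.671^(N−1). Require T < 0.17 ⇒ N−1 > ln(0.17)/ln(0.671) = 4.44, so N−1 ≥ 5 and N = 6.
Check: N=6 gives T = 0.136 < 0.17; N=5 gives T = 0.2027.

N = 6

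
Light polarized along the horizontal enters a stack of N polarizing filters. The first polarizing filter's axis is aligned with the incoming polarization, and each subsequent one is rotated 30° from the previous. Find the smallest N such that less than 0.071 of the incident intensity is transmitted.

N = 11

First polarizer is aligned with the polarization: full transmission.
Each further stage multiplies by cos²(30°) = 0.75.
After N polarizers: T = 0.75^(N−1). Require T < 0.071 ⇒ N−1 > ln(0.071)/ln(0.75) = 9.19, so N−1 ≥ 10 and N = 11.
Check: N=11 gives T = 0.05631 < 0.071; N=10 gives T = 0.07508.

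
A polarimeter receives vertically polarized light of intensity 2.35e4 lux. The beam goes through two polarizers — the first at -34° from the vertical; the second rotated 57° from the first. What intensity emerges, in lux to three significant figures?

I₁ = 2.35e4 lux · cos²(34°) = 1.615e+04 lux.
I₂ = I₁ · cos²(57°) = 1.615e+04 · 0.2966 = 4791 lux.

I ≈ 4790 lux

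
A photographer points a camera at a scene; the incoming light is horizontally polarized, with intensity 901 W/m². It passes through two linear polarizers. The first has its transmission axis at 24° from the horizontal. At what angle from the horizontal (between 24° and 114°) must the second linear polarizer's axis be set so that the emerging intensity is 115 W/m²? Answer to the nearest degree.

θ ≈ 91°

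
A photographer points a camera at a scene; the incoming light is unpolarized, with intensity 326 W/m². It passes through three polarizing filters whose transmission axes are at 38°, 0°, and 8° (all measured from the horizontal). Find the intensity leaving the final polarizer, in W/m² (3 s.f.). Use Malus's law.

I ≈ 99.3 W/m²

Unpolarized light through the first polarizer → I₁ = 326 W/m²/2 = 163 W/m², polarized at 38°.
I₂ = I₁ · cos²(38°) = 163 · 0.621 = 101.2 W/m².
I₃ = I₂ · cos²(8°) = 101.2 · 0.9806 = 99.26 W/m².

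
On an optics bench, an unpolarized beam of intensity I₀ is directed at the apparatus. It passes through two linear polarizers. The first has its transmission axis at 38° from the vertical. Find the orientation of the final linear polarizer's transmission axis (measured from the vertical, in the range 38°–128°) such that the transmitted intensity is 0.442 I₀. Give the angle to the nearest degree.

Unpolarized light through the first polarizer → I₁ = ½ I₀, now polarized at 38°.
Need I₂/I₀ = 0.442, so cos²(θ − 38°) = 0.442 / 0.5 = 0.884.
θ − 38° = arccos(√0.884) = 19.9°, giving θ ≈ 38 + 19.9 = 57.9°.

θ ≈ 58°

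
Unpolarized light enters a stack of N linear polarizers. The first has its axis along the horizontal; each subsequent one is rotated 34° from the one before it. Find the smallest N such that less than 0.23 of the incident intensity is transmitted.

N = 4

First polarizer halves the unpolarized light: factor 1/2.
Each further stage multiplies by cos²(34°) = 0.6873.
After N polarizers: T = 0.5·0.6873^(N−1). Require T < 0.23 ⇒ N−1 > ln(0.23/0.5)/ln(0.6873) = 2.07, so N−1 ≥ 3 and N = 4.
Check: N=4 gives T = 0.1623 < 0.23; N=3 gives T = 0.2362.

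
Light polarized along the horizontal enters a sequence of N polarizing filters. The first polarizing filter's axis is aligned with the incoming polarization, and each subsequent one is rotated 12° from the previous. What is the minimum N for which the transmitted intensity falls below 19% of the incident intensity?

First polarizer is aligned with the polarization: full transmission.
Each further stage multiplies by cos²(12°) = 0.9568.
After N polarizers: T = 0.9568^(N−1). Require T < 0.19 ⇒ N−1 > ln(0.19)/ln(0.9568) = 37.58, so N−1 ≥ 38 and N = 39.
Check: N=39 gives T = 0.1865 < 0.19; N=38 gives T = 0.195.

N = 39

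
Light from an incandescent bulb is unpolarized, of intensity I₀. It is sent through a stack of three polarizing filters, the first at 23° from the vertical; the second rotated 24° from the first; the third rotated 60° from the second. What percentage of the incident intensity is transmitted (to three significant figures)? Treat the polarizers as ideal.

≈ 10.4%

Unpolarized light through the first polarizer → I₁ = ½ I₀, now polarized at 23°.
I₂ = I₁ cos²(24°) = 0.5 · 0.8346 I₀ = 0.4173 I₀.
I₃ = I₂ cos²(60°) = 0.4173 · 0.25 I₀ = 0.1043 I₀.
That is 10.43% of the incident intensity.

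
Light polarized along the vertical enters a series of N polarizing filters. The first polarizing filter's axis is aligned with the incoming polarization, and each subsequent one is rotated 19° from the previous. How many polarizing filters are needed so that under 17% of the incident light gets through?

First polarizer is aligned with the polarization: full transmission.
Each further stage multiplies by cos²(19°) = 0.894.
After N polarizers: T = 0.894^(N−1). Require T < 0.17 ⇒ N−1 > ln(0.17)/ln(0.894) = 15.81, so N−1 ≥ 16 and N = 17.
Check: N=17 gives T = 0.1665 < 0.17; N=16 gives T = 0.1863.

N = 17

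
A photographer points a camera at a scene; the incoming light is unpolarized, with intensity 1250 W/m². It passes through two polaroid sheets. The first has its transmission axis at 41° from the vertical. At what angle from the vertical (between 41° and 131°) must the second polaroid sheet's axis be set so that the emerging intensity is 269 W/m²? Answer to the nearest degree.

θ ≈ 90°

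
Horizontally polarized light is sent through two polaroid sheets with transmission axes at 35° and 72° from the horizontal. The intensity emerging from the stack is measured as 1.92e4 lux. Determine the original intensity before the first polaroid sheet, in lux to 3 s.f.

I₁ = I₀ cos²(35° − 0°) = I₀ cos²(35°) = 0.671 I₀.
I₂ = I₁ cos²(72° − 35°) = 0.671 I₀ · cos²(37°) = 0.428 I₀.
So 1.92e4 lux = 0.428 I₀, giving I₀ = 1.92e4/0.428 = 4.486e+04 lux.

I₀ ≈ 4.49e4 lux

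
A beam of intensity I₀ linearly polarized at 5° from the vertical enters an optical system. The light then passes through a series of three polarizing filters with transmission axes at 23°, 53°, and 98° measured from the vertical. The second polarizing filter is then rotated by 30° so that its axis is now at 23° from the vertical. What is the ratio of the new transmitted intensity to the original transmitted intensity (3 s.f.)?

Before rotation:
By Malus's law, I₁ = I₀ cos²(23° − 5°) = I₀ cos²(18°) = 0.9045 I₀.
I₂ = I₁ cos²(53° − 23°) = 0.9045 I₀ · cos²(30°) = 0.6784 I₀.
I₃ = I₂ cos²(98° − 53°) = 0.6784 I₀ · cos²(45°) = 0.3392 I₀.
After rotation:
I₁ = I₀ cos²(23° − 5°) = I₀ cos²(18°) = 0.9045 I₀.
I₂ = I₁ cos²(23° − 23°) = 0.9045 I₀ · cos²(0°) = 0.9045 I₀.
I₃ = I₂ cos²(98° − 23°) = 0.9045 I₀ · cos²(75°) = 0.06059 I₀.
Ratio = 0.06059 / 0.3392 = 0.1786.

I_new/I_old ≈ 0.179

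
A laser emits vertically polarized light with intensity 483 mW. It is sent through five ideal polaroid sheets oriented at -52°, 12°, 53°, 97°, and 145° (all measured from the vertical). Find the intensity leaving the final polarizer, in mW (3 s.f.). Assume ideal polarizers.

I ≈ 4.64 mW

I₁ = 483 mW · cos²(52°) = 183.1 mW.
I₂ = I₁ · cos²(64°) = 183.1 · 0.1922 = 35.18 mW.
I₃ = I₂ · cos²(41°) = 35.18 · 0.5696 = 20.04 mW.
I₄ = I₃ · cos²(44°) = 20.04 · 0.5174 = 10.37 mW.
I₅ = I₄ · cos²(48°) = 10.37 · 0.4477 = 4.643 mW.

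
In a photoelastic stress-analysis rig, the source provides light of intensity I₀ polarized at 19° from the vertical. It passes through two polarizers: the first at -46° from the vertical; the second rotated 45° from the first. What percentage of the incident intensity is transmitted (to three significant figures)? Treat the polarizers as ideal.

≈ 8.93%

By Malus's law, I₁ = I₀ cos²(-46° − 19°) = I₀ cos²(65°) = 0.1786 I₀.
I₂ = I₁ cos²(45°) = 0.1786 · 0.5 I₀ = 0.0893 I₀.
That is 8.93% of the incident intensity.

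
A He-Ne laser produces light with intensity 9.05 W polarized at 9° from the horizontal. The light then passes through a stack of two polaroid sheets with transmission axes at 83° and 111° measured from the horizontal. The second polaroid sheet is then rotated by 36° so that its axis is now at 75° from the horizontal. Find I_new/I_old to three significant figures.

I_new/I_old ≈ 1.26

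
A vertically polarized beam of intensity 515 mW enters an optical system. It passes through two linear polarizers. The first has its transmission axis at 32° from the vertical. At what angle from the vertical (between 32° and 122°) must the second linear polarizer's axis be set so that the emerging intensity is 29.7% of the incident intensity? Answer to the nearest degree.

θ ≈ 82°

I₁ = I₀ cos²(32° − 0°) = I₀ cos²(32°) = 0.7192 I₀.
Need I₂/I₀ = 0.297, so cos²(θ − 32°) = 0.297 / 0.7192 = 0.413.
θ − 32° = arccos(√0.413) = 50.0°, giving θ ≈ 32 + 50.0 = 82.0°.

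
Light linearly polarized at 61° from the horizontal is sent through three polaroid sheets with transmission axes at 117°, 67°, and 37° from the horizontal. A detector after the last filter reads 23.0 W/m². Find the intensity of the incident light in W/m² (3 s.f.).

By Malus's law, I₁ = I₀ cos²(117° − 61°) = I₀ cos²(56°) = 0.3127 I₀.
I₂ = I₁ cos²(67° − 117°) = 0.3127 I₀ · cos²(50°) = 0.1292 I₀.
I₃ = I₂ cos²(37° − 67°) = 0.1292 I₀ · cos²(30°) = 0.0969 I₀.
So 23.0 W/m² = 0.0969 I₀, giving I₀ = 23.0/0.0969 = 237.4 W/m².

I₀ ≈ 237 W/m²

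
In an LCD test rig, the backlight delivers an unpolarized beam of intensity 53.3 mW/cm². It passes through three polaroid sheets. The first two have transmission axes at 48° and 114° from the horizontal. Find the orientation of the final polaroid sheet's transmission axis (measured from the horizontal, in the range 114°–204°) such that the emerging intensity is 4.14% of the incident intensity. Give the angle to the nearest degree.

Unpolarized light through the first polarizer → I₁ = ½ I₀, now polarized at 48°.
I₂ = I₁ cos²(114° − 48°) = 0.5 I₀ · cos²(66°) = 0.08272 I₀.
Need I₃/I₀ = 0.0414, so cos²(θ − 114°) = 0.0414 / 0.08272 = 0.5005.
θ − 114° = arccos(√0.5005) = 45.0°, giving θ ≈ 114 + 45.0 = 159.0°.

θ ≈ 159°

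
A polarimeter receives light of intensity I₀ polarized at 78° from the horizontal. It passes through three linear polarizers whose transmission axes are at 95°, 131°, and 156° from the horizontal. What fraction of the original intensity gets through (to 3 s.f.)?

≈ 0.492 I₀

I₁ = I₀ cos²(95° − 78°) = I₀ cos²(17°) = 0.9145 I₀.
I₂ = I₁ cos²(131° − 95°) = 0.9145 I₀ · cos²(36°) = 0.5986 I₀.
I₃ = I₂ cos²(156° − 131°) = 0.5986 I₀ · cos²(25°) = 0.4917 I₀.
Transmitted fraction = 0.4917.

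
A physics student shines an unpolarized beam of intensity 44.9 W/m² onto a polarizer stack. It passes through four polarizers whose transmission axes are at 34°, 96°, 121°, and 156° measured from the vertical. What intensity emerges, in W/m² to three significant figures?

I ≈ 2.73 W/m²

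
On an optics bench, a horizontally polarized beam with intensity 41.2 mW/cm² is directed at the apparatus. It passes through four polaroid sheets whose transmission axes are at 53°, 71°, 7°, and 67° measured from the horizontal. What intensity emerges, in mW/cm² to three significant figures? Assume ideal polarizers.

I ≈ 0.648 mW/cm²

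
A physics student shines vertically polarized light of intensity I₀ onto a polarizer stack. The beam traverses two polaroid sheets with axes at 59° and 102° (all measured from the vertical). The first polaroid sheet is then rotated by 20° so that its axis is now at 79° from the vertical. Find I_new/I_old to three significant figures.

Before rotation:
I₁ = I₀ cos²(59° − 0°) = I₀ cos²(59°) = 0.2653 I₀.
I₂ = I₁ cos²(102° − 59°) = 0.2653 I₀ · cos²(43°) = 0.1419 I₀.
After rotation:
I₁ = I₀ cos²(79° − 0°) = I₀ cos²(79°) = 0.03641 I₀.
I₂ = I₁ cos²(102° − 79°) = 0.03641 I₀ · cos²(23°) = 0.03085 I₀.
Ratio = 0.03085 / 0.1419 = 0.2174.

I_new/I_old ≈ 0.217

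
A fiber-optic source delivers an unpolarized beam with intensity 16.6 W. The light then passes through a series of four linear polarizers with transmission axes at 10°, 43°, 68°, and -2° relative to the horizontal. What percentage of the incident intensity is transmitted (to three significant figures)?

≈ 3.38%

Unpolarized light through the first polarizer → I₁ = 16.6 W/2 = 8.3 W, polarized at 10°.
I₂ = I₁ · cos²(33°) = 8.3 · 0.7034 = 5.838 W.
I₃ = I₂ · cos²(25°) = 5.838 · 0.8214 = 4.795 W.
I₄ = I₃ · cos²(70°) = 4.795 · 0.117 = 0.5609 W.
That is 3.379% of the incident intensity.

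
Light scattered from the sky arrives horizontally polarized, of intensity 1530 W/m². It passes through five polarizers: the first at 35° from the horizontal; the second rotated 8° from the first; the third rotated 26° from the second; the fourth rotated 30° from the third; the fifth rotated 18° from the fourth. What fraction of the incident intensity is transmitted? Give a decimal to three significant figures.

I/I₀ ≈ 0.361

By Malus's law, I₁ = 1530 W/m² · cos²(35°) = 1027 W/m².
I₂ = I₁ · cos²(8°) = 1027 · 0.9806 = 1007 W/m².
I₃ = I₂ · cos²(26°) = 1007 · 0.8078 = 813.3 W/m².
I₄ = I₃ · cos²(30°) = 813.3 · 0.75 = 610 W/m².
I₅ = I₄ · cos²(18°) = 610 · 0.9045 = 551.7 W/m².
Transmitted fraction = 0.3606.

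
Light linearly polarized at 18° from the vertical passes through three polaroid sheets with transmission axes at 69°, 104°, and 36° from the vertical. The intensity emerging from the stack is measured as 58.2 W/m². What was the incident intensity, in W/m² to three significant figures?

I₀ ≈ 1560 W/m²

I₁ = I₀ cos²(69° − 18°) = I₀ cos²(51°) = 0.396 I₀.
I₂ = I₁ cos²(104° − 69°) = 0.396 I₀ · cos²(35°) = 0.2657 I₀.
I₃ = I₂ cos²(36° − 104°) = 0.2657 I₀ · cos²(68°) = 0.03729 I₀.
So 58.2 W/m² = 0.03729 I₀, giving I₀ = 58.2/0.03729 = 1561 W/m².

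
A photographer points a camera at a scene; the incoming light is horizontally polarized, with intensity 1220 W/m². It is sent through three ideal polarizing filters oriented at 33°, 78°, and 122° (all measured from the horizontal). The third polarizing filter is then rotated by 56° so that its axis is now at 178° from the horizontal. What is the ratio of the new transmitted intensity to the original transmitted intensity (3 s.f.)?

I_new/I_old ≈ 0.0583

Before rotation:
I₁ = I₀ cos²(33° − 0°) = I₀ cos²(33°) = 0.7034 I₀.
I₂ = I₁ cos²(78° − 33°) = 0.7034 I₀ · cos²(45°) = 0.3517 I₀.
I₃ = I₂ cos²(122° − 78°) = 0.3517 I₀ · cos²(44°) = 0.182 I₀.
After rotation:
I₁ = I₀ cos²(33° − 0°) = I₀ cos²(33°) = 0.7034 I₀.
I₂ = I₁ cos²(78° − 33°) = 0.7034 I₀ · cos²(45°) = 0.3517 I₀.
Angle between axes 2 and 3: 80°. I₃ = 0.3517 I₀ · cos²(80°) = 0.0106 I₀.
Ratio = 0.0106 / 0.182 = 0.05827.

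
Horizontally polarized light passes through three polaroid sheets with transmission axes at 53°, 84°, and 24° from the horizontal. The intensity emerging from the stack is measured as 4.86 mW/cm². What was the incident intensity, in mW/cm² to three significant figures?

I₁ = I₀ cos²(53° − 0°) = I₀ cos²(53°) = 0.3622 I₀.
I₂ = I₁ cos²(84° − 53°) = 0.3622 I₀ · cos²(31°) = 0.2661 I₀.
I₃ = I₂ cos²(24° − 84°) = 0.2661 I₀ · cos²(60°) = 0.06653 I₀.
So 4.86 mW/cm² = 0.06653 I₀, giving I₀ = 4.86/0.06653 = 73.05 mW/cm².

I₀ ≈ 73.1 mW/cm²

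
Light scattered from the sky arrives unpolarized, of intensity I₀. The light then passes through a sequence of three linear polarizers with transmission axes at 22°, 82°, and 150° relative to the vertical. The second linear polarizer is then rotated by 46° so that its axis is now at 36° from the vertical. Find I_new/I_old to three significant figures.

Before rotation:
Unpolarized light through the first polarizer → I₁ = ½ I₀, now polarized at 22°.
I₂ = I₁ cos²(82° − 22°) = 0.5 I₀ · cos²(60°) = 0.125 I₀.
I₃ = I₂ cos²(150° − 82°) = 0.125 I₀ · cos²(68°) = 0.01754 I₀.
After rotation:
Unpolarized light through the first polarizer → I₁ = ½ I₀, now polarized at 22°.
I₂ = I₁ cos²(36° − 22°) = 0.5 I₀ · cos²(14°) = 0.4707 I₀.
Angle between axes 2 and 3: 66°. I₃ = 0.4707 I₀ · cos²(66°) = 0.07788 I₀.
Ratio = 0.07788 / 0.01754 = 4.44.

I_new/I_old ≈ 4.44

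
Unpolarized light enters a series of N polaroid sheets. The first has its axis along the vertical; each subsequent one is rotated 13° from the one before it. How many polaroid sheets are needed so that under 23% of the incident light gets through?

First polarizer halves the unpolarized light: factor 1/2.
Each further stage multiplies by cos²(13°) = 0.9494.
After N polarizers: T = 0.5·0.9494^(N−1). Require T < 0.23 ⇒ N−1 > ln(0.23/0.5)/ln(0.9494) = 14.95, so N−1 ≥ 15 and N = 16.
Check: N=16 gives T = 0.2294 < 0.23; N=15 gives T = 0.2417.

N = 16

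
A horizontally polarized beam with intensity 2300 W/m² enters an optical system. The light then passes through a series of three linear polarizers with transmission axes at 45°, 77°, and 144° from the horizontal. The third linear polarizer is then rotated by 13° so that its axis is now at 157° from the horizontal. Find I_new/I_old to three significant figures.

Before rotation:
I₁ = I₀ cos²(45° − 0°) = I₀ cos²(45°) = 0.5 I₀.
I₂ = I₁ cos²(77° − 45°) = 0.5 I₀ · cos²(32°) = 0.3596 I₀.
I₃ = I₂ cos²(144° − 77°) = 0.3596 I₀ · cos²(67°) = 0.0549 I₀.
After rotation:
I₁ = I₀ cos²(45° − 0°) = I₀ cos²(45°) = 0.5 I₀.
I₂ = I₁ cos²(77° − 45°) = 0.5 I₀ · cos²(32°) = 0.3596 I₀.
I₃ = I₂ cos²(157° − 77°) = 0.3596 I₀ · cos²(80°) = 0.01084 I₀.
Ratio = 0.01084 / 0.0549 = 0.1975.

I_new/I_old ≈ 0.198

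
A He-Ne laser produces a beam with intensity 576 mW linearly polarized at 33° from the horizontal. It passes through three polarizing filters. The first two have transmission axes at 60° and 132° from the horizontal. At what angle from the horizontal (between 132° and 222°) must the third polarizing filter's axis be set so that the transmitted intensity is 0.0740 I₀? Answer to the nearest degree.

I₁ = I₀ cos²(60° − 33°) = I₀ cos²(27°) = 0.7939 I₀.
I₂ = I₁ cos²(132° − 60°) = 0.7939 I₀ · cos²(72°) = 0.07581 I₀.
Need I₃/I₀ = 0.074, so cos²(θ − 132°) = 0.074 / 0.07581 = 0.9761.
θ − 132° = arccos(√0.9761) = 8.9°, giving θ ≈ 132 + 8.9 = 140.9°.

θ ≈ 141°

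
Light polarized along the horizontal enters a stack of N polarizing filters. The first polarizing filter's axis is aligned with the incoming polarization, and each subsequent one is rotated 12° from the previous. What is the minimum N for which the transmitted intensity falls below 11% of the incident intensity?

First polarizer is aligned with the polarization: full transmission.
Each further stage multiplies by cos²(12°) = 0.9568.
After N polarizers: T = 0.9568^(N−1). Require T < 0.11 ⇒ N−1 > ln(0.11)/ln(0.9568) = 49.95, so N−1 ≥ 50 and N = 51.
Check: N=51 gives T = 0.1098 < 0.11; N=50 gives T = 0.1147.

N = 51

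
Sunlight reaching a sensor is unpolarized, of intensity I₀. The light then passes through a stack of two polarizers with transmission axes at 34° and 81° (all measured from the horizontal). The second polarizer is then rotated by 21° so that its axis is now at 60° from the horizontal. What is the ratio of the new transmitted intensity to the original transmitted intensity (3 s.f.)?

Before rotation:
Unpolarized light through the first polarizer → I₁ = ½ I₀, now polarized at 34°.
I₂ = I₁ cos²(81° − 34°) = 0.5 I₀ · cos²(47°) = 0.2326 I₀.
After rotation:
Unpolarized light through the first polarizer → I₁ = ½ I₀, now polarized at 34°.
I₂ = I₁ cos²(60° − 34°) = 0.5 I₀ · cos²(26°) = 0.4039 I₀.
Ratio = 0.4039 / 0.2326 = 1.737.

I_new/I_old ≈ 1.74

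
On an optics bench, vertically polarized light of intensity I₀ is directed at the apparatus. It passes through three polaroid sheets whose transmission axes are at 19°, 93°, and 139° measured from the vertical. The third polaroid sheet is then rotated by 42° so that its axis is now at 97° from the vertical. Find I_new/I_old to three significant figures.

I_new/I_old ≈ 2.06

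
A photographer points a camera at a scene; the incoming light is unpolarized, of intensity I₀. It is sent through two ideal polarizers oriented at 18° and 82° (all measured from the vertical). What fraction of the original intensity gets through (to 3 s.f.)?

≈ 0.0961 I₀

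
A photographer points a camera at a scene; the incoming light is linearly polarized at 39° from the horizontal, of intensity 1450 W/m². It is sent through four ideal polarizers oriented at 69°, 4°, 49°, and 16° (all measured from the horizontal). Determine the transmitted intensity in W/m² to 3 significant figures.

I₁ = 1450 W/m² · cos²(30°) = 1088 W/m².
I₂ = I₁ · cos²(65°) = 1088 · 0.1786 = 194.2 W/m².
I₃ = I₂ · cos²(45°) = 194.2 · 0.5 = 97.12 W/m².
I₄ = I₃ · cos²(33°) = 97.12 · 0.7034 = 68.31 W/m².

I ≈ 68.3 W/m²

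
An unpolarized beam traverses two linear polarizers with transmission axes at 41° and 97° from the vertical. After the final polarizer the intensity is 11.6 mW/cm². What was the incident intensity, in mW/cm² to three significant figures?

I₀ ≈ 74.2 mW/cm²

Unpolarized light through the first polarizer → I₁ = ½ I₀, now polarized at 41°.
I₂ = I₁ cos²(97° − 41°) = 0.5 I₀ · cos²(56°) = 0.1563 I₀.
So 11.6 mW/cm² = 0.1563 I₀, giving I₀ = 11.6/0.1563 = 74.19 mW/cm².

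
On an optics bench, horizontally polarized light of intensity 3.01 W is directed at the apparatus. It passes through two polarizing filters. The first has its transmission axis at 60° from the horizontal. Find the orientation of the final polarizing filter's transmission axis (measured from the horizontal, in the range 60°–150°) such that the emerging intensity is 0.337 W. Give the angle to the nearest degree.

I₁ = I₀ cos²(60° − 0°) = I₀ cos²(60°) = 0.25 I₀.
Target fraction: 0.337 / 3.01 W = 0.112 of I₀.
Need I₂/I₀ = 0.112, so cos²(θ − 60°) = 0.112 / 0.25 = 0.4478.
θ − 60° = arccos(√0.4478) = 48.0°, giving θ ≈ 60 + 48.0 = 108.0°.

θ ≈ 108°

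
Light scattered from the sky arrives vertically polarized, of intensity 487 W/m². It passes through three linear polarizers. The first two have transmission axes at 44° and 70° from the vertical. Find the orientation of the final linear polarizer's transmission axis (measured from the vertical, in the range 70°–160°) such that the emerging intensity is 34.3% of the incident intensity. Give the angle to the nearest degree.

I₁ = I₀ cos²(44° − 0°) = I₀ cos²(44°) = 0.5174 I₀.
I₂ = I₁ cos²(70° − 44°) = 0.5174 I₀ · cos²(26°) = 0.418 I₀.
Need I₃/I₀ = 0.343, so cos²(θ − 70°) = 0.343 / 0.418 = 0.8206.
θ − 70° = arccos(√0.8206) = 25.1°, giving θ ≈ 70 + 25.1 = 95.1°.

θ ≈ 95°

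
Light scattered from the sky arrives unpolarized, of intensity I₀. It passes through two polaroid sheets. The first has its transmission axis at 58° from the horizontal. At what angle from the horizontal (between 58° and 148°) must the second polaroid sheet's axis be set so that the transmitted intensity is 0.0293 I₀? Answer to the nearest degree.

Unpolarized light through the first polarizer → I₁ = ½ I₀, now polarized at 58°.
Need I₂/I₀ = 0.0293, so cos²(θ − 58°) = 0.0293 / 0.5 = 0.0586.
θ − 58° = arccos(√0.0586) = 76.0°, giving θ ≈ 58 + 76.0 = 134.0°.

θ ≈ 134°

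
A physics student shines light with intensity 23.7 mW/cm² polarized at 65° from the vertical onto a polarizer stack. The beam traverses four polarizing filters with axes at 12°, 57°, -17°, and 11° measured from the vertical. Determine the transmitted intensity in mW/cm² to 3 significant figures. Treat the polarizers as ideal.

By Malus's law, I₁ = 23.7 mW/cm² · cos²(53°) = 8.584 mW/cm².
I₂ = I₁ · cos²(45°) = 8.584 · 0.5 = 4.292 mW/cm².
I₃ = I₂ · cos²(74°) = 4.292 · 0.07598 = 0.3261 mW/cm².
I₄ = I₃ · cos²(28°) = 0.3261 · 0.7796 = 0.2542 mW/cm².

I ≈ 0.254 mW/cm²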